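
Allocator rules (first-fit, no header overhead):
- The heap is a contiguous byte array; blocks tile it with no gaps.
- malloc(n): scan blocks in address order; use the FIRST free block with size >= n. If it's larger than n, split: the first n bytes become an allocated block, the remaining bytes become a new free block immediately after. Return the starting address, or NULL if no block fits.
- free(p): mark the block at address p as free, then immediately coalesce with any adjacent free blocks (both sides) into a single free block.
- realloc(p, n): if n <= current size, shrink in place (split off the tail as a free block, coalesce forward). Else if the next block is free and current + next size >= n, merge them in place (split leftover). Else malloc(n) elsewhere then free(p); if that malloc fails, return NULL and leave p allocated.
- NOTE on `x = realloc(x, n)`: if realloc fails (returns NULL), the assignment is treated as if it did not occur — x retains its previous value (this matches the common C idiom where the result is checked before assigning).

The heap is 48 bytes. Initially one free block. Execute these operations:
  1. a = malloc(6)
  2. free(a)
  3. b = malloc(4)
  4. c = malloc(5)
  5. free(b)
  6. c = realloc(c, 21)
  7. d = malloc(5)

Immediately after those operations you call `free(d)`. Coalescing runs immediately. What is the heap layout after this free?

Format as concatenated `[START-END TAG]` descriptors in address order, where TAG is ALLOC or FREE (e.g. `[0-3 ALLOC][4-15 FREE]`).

Answer: [0-3 FREE][4-24 ALLOC][25-47 FREE]

Derivation:
Op 1: a = malloc(6) -> a = 0; heap: [0-5 ALLOC][6-47 FREE]
Op 2: free(a) -> (freed a); heap: [0-47 FREE]
Op 3: b = malloc(4) -> b = 0; heap: [0-3 ALLOC][4-47 FREE]
Op 4: c = malloc(5) -> c = 4; heap: [0-3 ALLOC][4-8 ALLOC][9-47 FREE]
Op 5: free(b) -> (freed b); heap: [0-3 FREE][4-8 ALLOC][9-47 FREE]
Op 6: c = realloc(c, 21) -> c = 4; heap: [0-3 FREE][4-24 ALLOC][25-47 FREE]
Op 7: d = malloc(5) -> d = 25; heap: [0-3 FREE][4-24 ALLOC][25-29 ALLOC][30-47 FREE]
free(d): d = 25 -> block [25-29 ALLOC]; mark free, coalesce with adjacent free neighbors -> [0-3 FREE][4-24 ALLOC][25-47 FREE]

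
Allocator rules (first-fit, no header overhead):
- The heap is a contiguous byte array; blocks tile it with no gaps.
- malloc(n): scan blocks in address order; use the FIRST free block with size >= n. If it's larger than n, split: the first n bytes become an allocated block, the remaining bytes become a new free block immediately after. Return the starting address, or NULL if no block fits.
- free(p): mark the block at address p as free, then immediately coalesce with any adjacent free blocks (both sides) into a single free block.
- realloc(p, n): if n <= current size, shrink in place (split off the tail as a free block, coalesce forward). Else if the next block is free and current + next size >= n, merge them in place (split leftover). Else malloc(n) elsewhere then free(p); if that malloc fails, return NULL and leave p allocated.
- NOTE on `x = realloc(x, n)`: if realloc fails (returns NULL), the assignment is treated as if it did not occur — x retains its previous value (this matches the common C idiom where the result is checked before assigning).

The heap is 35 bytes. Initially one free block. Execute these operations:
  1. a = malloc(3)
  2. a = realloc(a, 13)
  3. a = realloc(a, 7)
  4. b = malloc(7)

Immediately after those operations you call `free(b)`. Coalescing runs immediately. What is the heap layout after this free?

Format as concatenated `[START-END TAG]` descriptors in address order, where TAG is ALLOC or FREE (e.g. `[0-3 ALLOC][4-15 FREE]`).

Op 1: a = malloc(3) -> a = 0; heap: [0-2 ALLOC][3-34 FREE]
Op 2: a = realloc(a, 13) -> a = 0; heap: [0-12 ALLOC][13-34 FREE]
Op 3: a = realloc(a, 7) -> a = 0; heap: [0-6 ALLOC][7-34 FREE]
Op 4: b = malloc(7) -> b = 7; heap: [0-6 ALLOC][7-13 ALLOC][14-34 FREE]
free(b): b = 7 -> block [7-13 ALLOC]; mark free, coalesce with adjacent free neighbors -> [0-6 ALLOC][7-34 FREE]

Answer: [0-6 ALLOC][7-34 FREE]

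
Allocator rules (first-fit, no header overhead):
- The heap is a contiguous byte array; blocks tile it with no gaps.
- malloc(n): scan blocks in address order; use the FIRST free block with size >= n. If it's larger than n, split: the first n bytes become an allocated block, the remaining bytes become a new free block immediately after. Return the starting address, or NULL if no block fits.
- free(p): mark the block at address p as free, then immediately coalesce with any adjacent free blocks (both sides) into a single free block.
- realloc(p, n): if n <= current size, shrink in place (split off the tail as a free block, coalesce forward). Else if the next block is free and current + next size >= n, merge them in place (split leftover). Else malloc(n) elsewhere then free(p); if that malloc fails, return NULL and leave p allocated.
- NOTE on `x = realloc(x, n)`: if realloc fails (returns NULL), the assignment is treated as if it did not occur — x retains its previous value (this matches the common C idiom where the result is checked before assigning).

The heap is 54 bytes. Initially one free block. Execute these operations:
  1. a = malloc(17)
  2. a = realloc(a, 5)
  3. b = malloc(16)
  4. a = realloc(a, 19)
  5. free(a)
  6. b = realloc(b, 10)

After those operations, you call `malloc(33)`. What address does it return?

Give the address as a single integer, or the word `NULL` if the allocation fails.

Op 1: a = malloc(17) -> a = 0; heap: [0-16 ALLOC][17-53 FREE]
Op 2: a = realloc(a, 5) -> a = 0; heap: [0-4 ALLOC][5-53 FREE]
Op 3: b = malloc(16) -> b = 5; heap: [0-4 ALLOC][5-20 ALLOC][21-53 FREE]
Op 4: a = realloc(a, 19) -> a = 21; heap: [0-4 FREE][5-20 ALLOC][21-39 ALLOC][40-53 FREE]
Op 5: free(a) -> (freed a); heap: [0-4 FREE][5-20 ALLOC][21-53 FREE]
Op 6: b = realloc(b, 10) -> b = 5; heap: [0-4 FREE][5-14 ALLOC][15-53 FREE]
malloc(33): first-fit scan over [0-4 FREE][5-14 ALLOC][15-53 FREE] -> 15

Answer: 15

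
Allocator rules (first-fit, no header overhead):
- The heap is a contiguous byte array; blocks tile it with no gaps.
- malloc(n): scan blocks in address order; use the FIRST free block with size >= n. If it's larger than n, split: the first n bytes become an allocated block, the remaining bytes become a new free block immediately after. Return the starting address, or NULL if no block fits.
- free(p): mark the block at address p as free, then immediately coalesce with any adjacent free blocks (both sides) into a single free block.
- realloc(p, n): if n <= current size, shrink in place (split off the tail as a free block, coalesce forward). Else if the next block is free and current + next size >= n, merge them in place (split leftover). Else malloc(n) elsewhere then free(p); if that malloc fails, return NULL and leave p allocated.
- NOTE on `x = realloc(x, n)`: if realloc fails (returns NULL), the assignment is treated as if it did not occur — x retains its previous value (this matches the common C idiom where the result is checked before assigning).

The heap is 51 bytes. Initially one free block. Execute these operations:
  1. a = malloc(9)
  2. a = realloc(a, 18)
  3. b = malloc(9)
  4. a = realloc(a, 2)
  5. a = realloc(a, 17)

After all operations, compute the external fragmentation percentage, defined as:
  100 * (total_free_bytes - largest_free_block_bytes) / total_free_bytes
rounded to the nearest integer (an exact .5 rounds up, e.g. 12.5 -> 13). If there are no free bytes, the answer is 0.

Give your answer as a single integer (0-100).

Answer: 4

Derivation:
Op 1: a = malloc(9) -> a = 0; heap: [0-8 ALLOC][9-50 FREE]
Op 2: a = realloc(a, 18) -> a = 0; heap: [0-17 ALLOC][18-50 FREE]
Op 3: b = malloc(9) -> b = 18; heap: [0-17 ALLOC][18-26 ALLOC][27-50 FREE]
Op 4: a = realloc(a, 2) -> a = 0; heap: [0-1 ALLOC][2-17 FREE][18-26 ALLOC][27-50 FREE]
Op 5: a = realloc(a, 17) -> a = 0; heap: [0-16 ALLOC][17-17 FREE][18-26 ALLOC][27-50 FREE]
Free blocks: [1 24] total_free=25 largest=24 -> 100*(25-24)/25 = 100/25 = 4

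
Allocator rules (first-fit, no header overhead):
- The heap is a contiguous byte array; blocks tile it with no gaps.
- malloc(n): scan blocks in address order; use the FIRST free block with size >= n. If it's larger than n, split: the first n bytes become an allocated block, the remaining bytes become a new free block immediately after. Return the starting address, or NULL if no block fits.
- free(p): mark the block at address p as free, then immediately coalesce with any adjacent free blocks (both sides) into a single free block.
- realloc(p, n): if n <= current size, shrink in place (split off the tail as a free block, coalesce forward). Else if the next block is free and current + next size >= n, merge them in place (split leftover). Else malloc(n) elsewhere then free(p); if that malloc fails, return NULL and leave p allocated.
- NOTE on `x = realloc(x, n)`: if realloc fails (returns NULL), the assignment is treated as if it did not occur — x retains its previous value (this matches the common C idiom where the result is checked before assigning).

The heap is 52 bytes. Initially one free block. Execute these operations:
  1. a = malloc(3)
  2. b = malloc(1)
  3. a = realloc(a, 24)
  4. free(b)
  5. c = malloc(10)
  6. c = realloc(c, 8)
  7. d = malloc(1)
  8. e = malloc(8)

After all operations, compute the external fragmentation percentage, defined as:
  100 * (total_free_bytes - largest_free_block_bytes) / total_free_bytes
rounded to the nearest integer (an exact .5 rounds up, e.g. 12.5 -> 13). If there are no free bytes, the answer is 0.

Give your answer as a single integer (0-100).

Answer: 27

Derivation:
Op 1: a = malloc(3) -> a = 0; heap: [0-2 ALLOC][3-51 FREE]
Op 2: b = malloc(1) -> b = 3; heap: [0-2 ALLOC][3-3 ALLOC][4-51 FREE]
Op 3: a = realloc(a, 24) -> a = 4; heap: [0-2 FREE][3-3 ALLOC][4-27 ALLOC][28-51 FREE]
Op 4: free(b) -> (freed b); heap: [0-3 FREE][4-27 ALLOC][28-51 FREE]
Op 5: c = malloc(10) -> c = 28; heap: [0-3 FREE][4-27 ALLOC][28-37 ALLOC][38-51 FREE]
Op 6: c = realloc(c, 8) -> c = 28; heap: [0-3 FREE][4-27 ALLOC][28-35 ALLOC][36-51 FREE]
Op 7: d = malloc(1) -> d = 0; heap: [0-0 ALLOC][1-3 FREE][4-27 ALLOC][28-35 ALLOC][36-51 FREE]
Op 8: e = malloc(8) -> e = 36; heap: [0-0 ALLOC][1-3 FREE][4-27 ALLOC][28-35 ALLOC][36-43 ALLOC][44-51 FREE]
Free blocks: [3 8] total_free=11 largest=8 -> 100*(11-8)/11 = 300/11 ≈ 27.273 -> rounds to 27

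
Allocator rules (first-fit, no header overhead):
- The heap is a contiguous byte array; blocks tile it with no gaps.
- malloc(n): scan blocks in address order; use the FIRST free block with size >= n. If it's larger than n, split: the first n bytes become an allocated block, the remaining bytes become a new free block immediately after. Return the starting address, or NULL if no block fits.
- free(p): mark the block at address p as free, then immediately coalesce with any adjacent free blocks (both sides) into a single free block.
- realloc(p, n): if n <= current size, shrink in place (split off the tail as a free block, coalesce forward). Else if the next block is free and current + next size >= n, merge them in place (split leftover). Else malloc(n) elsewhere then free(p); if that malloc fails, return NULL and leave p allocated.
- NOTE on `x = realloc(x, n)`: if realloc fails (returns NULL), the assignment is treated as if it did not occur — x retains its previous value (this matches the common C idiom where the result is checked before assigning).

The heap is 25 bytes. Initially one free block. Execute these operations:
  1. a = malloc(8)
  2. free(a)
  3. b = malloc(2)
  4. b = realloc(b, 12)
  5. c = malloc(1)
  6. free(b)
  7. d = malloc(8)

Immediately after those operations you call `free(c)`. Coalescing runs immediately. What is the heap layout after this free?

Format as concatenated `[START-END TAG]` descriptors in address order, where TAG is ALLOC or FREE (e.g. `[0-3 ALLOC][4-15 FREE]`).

Answer: [0-7 ALLOC][8-24 FREE]

Derivation:
Op 1: a = malloc(8) -> a = 0; heap: [0-7 ALLOC][8-24 FREE]
Op 2: free(a) -> (freed a); heap: [0-24 FREE]
Op 3: b = malloc(2) -> b = 0; heap: [0-1 ALLOC][2-24 FREE]
Op 4: b = realloc(b, 12) -> b = 0; heap: [0-11 ALLOC][12-24 FREE]
Op 5: c = malloc(1) -> c = 12; heap: [0-11 ALLOC][12-12 ALLOC][13-24 FREE]
Op 6: free(b) -> (freed b); heap: [0-11 FREE][12-12 ALLOC][13-24 FREE]
Op 7: d = malloc(8) -> d = 0; heap: [0-7 ALLOC][8-11 FREE][12-12 ALLOC][13-24 FREE]
free(c): c = 12 -> block [12-12 ALLOC]; mark free, coalesce with adjacent free neighbors -> [0-7 ALLOC][8-24 FREE]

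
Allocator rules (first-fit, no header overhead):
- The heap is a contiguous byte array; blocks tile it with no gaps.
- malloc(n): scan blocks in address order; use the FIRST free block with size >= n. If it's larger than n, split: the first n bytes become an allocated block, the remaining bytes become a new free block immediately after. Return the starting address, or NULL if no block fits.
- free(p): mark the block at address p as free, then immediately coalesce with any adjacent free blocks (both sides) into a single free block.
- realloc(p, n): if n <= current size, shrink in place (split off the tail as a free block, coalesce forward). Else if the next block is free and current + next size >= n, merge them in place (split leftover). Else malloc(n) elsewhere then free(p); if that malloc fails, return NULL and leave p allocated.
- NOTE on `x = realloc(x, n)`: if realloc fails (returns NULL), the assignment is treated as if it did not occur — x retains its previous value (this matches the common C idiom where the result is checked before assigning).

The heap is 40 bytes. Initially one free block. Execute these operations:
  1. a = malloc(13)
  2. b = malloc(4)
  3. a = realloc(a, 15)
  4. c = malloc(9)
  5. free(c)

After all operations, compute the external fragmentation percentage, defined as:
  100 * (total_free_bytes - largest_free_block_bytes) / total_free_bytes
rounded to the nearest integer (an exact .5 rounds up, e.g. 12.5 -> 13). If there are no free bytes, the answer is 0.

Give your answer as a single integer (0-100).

Answer: 38

Derivation:
Op 1: a = malloc(13) -> a = 0; heap: [0-12 ALLOC][13-39 FREE]
Op 2: b = malloc(4) -> b = 13; heap: [0-12 ALLOC][13-16 ALLOC][17-39 FREE]
Op 3: a = realloc(a, 15) -> a = 17; heap: [0-12 FREE][13-16 ALLOC][17-31 ALLOC][32-39 FREE]
Op 4: c = malloc(9) -> c = 0; heap: [0-8 ALLOC][9-12 FREE][13-16 ALLOC][17-31 ALLOC][32-39 FREE]
Op 5: free(c) -> (freed c); heap: [0-12 FREE][13-16 ALLOC][17-31 ALLOC][32-39 FREE]
Free blocks: [13 8] total_free=21 largest=13 -> 100*(21-13)/21 = 800/21 ≈ 38.095 -> rounds to 38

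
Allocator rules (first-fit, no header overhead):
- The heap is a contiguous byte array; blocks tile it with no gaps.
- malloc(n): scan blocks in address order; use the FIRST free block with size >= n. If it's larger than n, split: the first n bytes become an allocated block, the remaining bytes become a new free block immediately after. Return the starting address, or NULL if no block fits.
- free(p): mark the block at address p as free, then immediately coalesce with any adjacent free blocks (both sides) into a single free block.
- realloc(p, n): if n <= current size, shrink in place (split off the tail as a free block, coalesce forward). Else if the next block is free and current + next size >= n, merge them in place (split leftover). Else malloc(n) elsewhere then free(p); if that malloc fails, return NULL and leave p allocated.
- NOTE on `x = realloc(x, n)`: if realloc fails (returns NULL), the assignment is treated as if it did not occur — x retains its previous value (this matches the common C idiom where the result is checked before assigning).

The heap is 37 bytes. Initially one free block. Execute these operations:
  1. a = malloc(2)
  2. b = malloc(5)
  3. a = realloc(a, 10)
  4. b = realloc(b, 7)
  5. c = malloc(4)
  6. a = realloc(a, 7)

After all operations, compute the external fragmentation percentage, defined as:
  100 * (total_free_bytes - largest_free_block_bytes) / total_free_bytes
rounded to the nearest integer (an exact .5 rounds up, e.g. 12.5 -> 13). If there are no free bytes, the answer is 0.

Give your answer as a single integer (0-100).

Answer: 32

Derivation:
Op 1: a = malloc(2) -> a = 0; heap: [0-1 ALLOC][2-36 FREE]
Op 2: b = malloc(5) -> b = 2; heap: [0-1 ALLOC][2-6 ALLOC][7-36 FREE]
Op 3: a = realloc(a, 10) -> a = 7; heap: [0-1 FREE][2-6 ALLOC][7-16 ALLOC][17-36 FREE]
Op 4: b = realloc(b, 7) -> b = 17; heap: [0-6 FREE][7-16 ALLOC][17-23 ALLOC][24-36 FREE]
Op 5: c = malloc(4) -> c = 0; heap: [0-3 ALLOC][4-6 FREE][7-16 ALLOC][17-23 ALLOC][24-36 FREE]
Op 6: a = realloc(a, 7) -> a = 7; heap: [0-3 ALLOC][4-6 FREE][7-13 ALLOC][14-16 FREE][17-23 ALLOC][24-36 FREE]
Free blocks: [3 3 13] total_free=19 largest=13 -> 100*(19-13)/19 = 600/19 ≈ 31.579 -> rounds to 32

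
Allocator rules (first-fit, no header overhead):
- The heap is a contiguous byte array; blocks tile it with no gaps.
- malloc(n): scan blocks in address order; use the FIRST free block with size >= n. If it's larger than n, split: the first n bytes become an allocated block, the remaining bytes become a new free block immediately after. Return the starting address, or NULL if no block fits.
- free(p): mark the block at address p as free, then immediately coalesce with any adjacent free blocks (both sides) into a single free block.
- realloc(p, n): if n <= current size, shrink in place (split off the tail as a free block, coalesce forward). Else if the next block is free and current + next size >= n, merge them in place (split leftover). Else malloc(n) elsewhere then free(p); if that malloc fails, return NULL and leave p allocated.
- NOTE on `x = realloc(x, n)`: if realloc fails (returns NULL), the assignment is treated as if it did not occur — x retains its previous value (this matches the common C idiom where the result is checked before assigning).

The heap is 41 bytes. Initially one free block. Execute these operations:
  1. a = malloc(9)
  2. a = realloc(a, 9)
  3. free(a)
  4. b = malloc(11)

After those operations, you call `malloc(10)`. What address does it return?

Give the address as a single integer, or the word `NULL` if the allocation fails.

Answer: 11

Derivation:
Op 1: a = malloc(9) -> a = 0; heap: [0-8 ALLOC][9-40 FREE]
Op 2: a = realloc(a, 9) -> a = 0; heap: [0-8 ALLOC][9-40 FREE]
Op 3: free(a) -> (freed a); heap: [0-40 FREE]
Op 4: b = malloc(11) -> b = 0; heap: [0-10 ALLOC][11-40 FREE]
malloc(10): first-fit scan over [0-10 ALLOC][11-40 FREE] -> 11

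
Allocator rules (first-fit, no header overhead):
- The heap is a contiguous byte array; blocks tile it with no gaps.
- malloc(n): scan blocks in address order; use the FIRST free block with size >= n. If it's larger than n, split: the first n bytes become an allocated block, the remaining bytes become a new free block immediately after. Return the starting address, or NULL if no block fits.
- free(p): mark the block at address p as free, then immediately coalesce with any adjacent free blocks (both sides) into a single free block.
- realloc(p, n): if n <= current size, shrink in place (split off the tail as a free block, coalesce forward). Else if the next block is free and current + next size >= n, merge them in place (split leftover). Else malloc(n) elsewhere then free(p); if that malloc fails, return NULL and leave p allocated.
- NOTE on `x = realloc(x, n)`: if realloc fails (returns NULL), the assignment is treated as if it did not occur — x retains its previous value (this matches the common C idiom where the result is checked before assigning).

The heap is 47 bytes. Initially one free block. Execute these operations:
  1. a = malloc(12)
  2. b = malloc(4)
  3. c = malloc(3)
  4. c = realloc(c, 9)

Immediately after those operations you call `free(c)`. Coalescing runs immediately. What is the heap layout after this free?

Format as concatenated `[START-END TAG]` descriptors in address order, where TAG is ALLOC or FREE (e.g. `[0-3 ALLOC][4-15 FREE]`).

Op 1: a = malloc(12) -> a = 0; heap: [0-11 ALLOC][12-46 FREE]
Op 2: b = malloc(4) -> b = 12; heap: [0-11 ALLOC][12-15 ALLOC][16-46 FREE]
Op 3: c = malloc(3) -> c = 16; heap: [0-11 ALLOC][12-15 ALLOC][16-18 ALLOC][19-46 FREE]
Op 4: c = realloc(c, 9) -> c = 16; heap: [0-11 ALLOC][12-15 ALLOC][16-24 ALLOC][25-46 FREE]
free(c): c = 16 -> block [16-24 ALLOC]; mark free, coalesce with adjacent free neighbors -> [0-11 ALLOC][12-15 ALLOC][16-46 FREE]

Answer: [0-11 ALLOC][12-15 ALLOC][16-46 FREE]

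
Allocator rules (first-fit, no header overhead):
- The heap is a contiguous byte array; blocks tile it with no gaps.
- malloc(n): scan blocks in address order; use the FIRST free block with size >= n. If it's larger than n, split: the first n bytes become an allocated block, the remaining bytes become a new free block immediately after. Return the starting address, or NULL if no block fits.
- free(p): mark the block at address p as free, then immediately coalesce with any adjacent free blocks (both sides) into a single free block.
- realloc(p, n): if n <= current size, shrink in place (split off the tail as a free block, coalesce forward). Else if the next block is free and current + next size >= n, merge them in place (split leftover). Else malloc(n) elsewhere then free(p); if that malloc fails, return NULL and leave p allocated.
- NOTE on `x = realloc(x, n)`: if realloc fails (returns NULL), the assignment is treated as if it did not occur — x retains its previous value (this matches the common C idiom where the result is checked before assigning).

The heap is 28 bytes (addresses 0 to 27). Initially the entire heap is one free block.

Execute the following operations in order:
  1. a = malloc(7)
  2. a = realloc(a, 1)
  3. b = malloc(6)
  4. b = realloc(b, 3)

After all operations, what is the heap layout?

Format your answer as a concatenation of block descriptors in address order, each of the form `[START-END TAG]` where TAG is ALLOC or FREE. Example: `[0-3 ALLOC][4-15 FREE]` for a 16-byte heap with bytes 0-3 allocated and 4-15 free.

Op 1: a = malloc(7) -> a = 0; heap: [0-6 ALLOC][7-27 FREE]
Op 2: a = realloc(a, 1) -> a = 0; heap: [0-0 ALLOC][1-27 FREE]
Op 3: b = malloc(6) -> b = 1; heap: [0-0 ALLOC][1-6 ALLOC][7-27 FREE]
Op 4: b = realloc(b, 3) -> b = 1; heap: [0-0 ALLOC][1-3 ALLOC][4-27 FREE]

Answer: [0-0 ALLOC][1-3 ALLOC][4-27 FREE]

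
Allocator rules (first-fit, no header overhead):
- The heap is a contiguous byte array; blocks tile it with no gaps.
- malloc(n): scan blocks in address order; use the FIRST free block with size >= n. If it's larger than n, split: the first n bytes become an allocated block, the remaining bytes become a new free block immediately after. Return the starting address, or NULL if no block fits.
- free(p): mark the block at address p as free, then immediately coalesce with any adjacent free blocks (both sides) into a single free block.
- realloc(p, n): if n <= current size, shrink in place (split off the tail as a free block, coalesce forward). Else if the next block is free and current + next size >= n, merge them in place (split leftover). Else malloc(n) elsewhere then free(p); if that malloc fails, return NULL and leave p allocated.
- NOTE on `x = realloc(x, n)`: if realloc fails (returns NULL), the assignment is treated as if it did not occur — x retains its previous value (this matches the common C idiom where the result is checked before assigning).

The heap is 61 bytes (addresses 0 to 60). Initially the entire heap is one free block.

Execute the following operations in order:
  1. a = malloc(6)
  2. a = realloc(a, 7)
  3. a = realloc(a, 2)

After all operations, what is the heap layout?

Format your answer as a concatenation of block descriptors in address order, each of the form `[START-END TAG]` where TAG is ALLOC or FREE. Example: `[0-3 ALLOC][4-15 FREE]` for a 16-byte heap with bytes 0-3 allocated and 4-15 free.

Answer: [0-1 ALLOC][2-60 FREE]

Derivation:
Op 1: a = malloc(6) -> a = 0; heap: [0-5 ALLOC][6-60 FREE]
Op 2: a = realloc(a, 7) -> a = 0; heap: [0-6 ALLOC][7-60 FREE]
Op 3: a = realloc(a, 2) -> a = 0; heap: [0-1 ALLOC][2-60 FREE]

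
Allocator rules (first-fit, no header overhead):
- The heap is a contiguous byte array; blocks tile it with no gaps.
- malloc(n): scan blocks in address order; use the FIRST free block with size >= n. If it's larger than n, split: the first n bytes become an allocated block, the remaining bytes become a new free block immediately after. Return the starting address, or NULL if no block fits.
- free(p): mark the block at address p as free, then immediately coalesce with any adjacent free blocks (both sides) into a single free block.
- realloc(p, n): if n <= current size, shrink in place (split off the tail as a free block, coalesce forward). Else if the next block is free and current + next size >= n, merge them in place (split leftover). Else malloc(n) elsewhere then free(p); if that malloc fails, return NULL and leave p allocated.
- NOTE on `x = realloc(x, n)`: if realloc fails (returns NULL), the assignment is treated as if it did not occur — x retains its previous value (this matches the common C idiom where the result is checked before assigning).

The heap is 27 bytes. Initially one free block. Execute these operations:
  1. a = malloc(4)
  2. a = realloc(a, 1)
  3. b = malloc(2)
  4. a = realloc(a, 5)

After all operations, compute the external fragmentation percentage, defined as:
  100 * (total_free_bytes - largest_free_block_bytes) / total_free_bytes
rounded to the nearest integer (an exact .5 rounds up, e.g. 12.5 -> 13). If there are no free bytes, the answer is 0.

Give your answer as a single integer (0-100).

Op 1: a = malloc(4) -> a = 0; heap: [0-3 ALLOC][4-26 FREE]
Op 2: a = realloc(a, 1) -> a = 0; heap: [0-0 ALLOC][1-26 FREE]
Op 3: b = malloc(2) -> b = 1; heap: [0-0 ALLOC][1-2 ALLOC][3-26 FREE]
Op 4: a = realloc(a, 5) -> a = 3; heap: [0-0 FREE][1-2 ALLOC][3-7 ALLOC][8-26 FREE]
Free blocks: [1 19] total_free=20 largest=19 -> 100*(20-19)/20 = 100/20 = 5

Answer: 5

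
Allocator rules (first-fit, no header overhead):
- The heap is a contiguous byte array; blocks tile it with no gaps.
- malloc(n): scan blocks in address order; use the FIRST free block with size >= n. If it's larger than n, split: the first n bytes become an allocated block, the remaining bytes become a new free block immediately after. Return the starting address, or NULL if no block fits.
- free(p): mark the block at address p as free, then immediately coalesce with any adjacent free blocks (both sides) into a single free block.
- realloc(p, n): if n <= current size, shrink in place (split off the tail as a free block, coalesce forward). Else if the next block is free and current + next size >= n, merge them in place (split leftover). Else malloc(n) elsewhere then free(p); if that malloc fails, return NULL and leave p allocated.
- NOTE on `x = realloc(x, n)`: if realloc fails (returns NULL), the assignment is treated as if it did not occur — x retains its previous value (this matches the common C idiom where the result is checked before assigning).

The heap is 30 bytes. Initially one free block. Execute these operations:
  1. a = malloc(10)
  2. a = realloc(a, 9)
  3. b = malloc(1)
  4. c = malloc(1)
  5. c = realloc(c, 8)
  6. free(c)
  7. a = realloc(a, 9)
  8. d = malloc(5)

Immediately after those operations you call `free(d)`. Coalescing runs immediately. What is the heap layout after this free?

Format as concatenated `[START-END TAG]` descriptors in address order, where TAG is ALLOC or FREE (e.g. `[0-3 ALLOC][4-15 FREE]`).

Op 1: a = malloc(10) -> a = 0; heap: [0-9 ALLOC][10-29 FREE]
Op 2: a = realloc(a, 9) -> a = 0; heap: [0-8 ALLOC][9-29 FREE]
Op 3: b = malloc(1) -> b = 9; heap: [0-8 ALLOC][9-9 ALLOC][10-29 FREE]
Op 4: c = malloc(1) -> c = 10; heap: [0-8 ALLOC][9-9 ALLOC][10-10 ALLOC][11-29 FREE]
Op 5: c = realloc(c, 8) -> c = 10; heap: [0-8 ALLOC][9-9 ALLOC][10-17 ALLOC][18-29 FREE]
Op 6: free(c) -> (freed c); heap: [0-8 ALLOC][9-9 ALLOC][10-29 FREE]
Op 7: a = realloc(a, 9) -> a = 0; heap: [0-8 ALLOC][9-9 ALLOC][10-29 FREE]
Op 8: d = malloc(5) -> d = 10; heap: [0-8 ALLOC][9-9 ALLOC][10-14 ALLOC][15-29 FREE]
free(d): d = 10 -> block [10-14 ALLOC]; mark free, coalesce with adjacent free neighbors -> [0-8 ALLOC][9-9 ALLOC][10-29 FREE]

Answer: [0-8 ALLOC][9-9 ALLOC][10-29 FREE]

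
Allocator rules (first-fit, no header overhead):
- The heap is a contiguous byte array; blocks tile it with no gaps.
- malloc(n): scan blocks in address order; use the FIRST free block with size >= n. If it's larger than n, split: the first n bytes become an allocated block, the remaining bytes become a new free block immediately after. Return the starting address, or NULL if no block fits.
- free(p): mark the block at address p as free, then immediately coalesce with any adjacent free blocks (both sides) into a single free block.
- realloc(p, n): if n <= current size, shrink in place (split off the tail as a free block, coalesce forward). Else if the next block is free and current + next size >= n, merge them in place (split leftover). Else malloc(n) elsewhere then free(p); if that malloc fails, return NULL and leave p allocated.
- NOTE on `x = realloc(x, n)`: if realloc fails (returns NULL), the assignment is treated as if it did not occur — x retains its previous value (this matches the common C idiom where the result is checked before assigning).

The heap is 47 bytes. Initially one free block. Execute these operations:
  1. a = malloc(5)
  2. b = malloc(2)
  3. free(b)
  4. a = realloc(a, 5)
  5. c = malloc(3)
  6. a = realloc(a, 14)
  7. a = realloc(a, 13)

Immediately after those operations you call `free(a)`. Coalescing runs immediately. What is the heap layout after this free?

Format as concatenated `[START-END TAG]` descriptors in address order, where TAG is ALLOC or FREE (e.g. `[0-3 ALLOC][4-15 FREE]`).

Op 1: a = malloc(5) -> a = 0; heap: [0-4 ALLOC][5-46 FREE]
Op 2: b = malloc(2) -> b = 5; heap: [0-4 ALLOC][5-6 ALLOC][7-46 FREE]
Op 3: free(b) -> (freed b); heap: [0-4 ALLOC][5-46 FREE]
Op 4: a = realloc(a, 5) -> a = 0; heap: [0-4 ALLOC][5-46 FREE]
Op 5: c = malloc(3) -> c = 5; heap: [0-4 ALLOC][5-7 ALLOC][8-46 FREE]
Op 6: a = realloc(a, 14) -> a = 8; heap: [0-4 FREE][5-7 ALLOC][8-21 ALLOC][22-46 FREE]
Op 7: a = realloc(a, 13) -> a = 8; heap: [0-4 FREE][5-7 ALLOC][8-20 ALLOC][21-46 FREE]
free(a): a = 8 -> block [8-20 ALLOC]; mark free, coalesce with adjacent free neighbors -> [0-4 FREE][5-7 ALLOC][8-46 FREE]

Answer: [0-4 FREE][5-7 ALLOC][8-46 FREE]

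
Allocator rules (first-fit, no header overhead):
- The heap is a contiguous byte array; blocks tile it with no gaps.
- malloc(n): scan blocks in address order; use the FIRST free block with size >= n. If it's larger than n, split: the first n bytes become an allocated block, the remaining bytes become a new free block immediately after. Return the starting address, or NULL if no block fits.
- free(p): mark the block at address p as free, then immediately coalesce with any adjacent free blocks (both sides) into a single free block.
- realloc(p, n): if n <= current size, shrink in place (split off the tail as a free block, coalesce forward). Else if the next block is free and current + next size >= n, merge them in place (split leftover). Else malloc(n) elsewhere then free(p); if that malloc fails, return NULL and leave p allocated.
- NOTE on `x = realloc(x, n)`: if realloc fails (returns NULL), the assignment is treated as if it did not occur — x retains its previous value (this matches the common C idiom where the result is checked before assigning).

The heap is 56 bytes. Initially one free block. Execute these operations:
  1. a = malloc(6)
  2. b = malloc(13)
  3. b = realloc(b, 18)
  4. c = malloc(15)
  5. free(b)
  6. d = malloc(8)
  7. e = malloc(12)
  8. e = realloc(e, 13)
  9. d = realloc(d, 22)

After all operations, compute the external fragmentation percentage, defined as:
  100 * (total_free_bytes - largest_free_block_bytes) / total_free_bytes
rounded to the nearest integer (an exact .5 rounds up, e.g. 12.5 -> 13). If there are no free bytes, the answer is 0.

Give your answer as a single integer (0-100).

Answer: 29

Derivation:
Op 1: a = malloc(6) -> a = 0; heap: [0-5 ALLOC][6-55 FREE]
Op 2: b = malloc(13) -> b = 6; heap: [0-5 ALLOC][6-18 ALLOC][19-55 FREE]
Op 3: b = realloc(b, 18) -> b = 6; heap: [0-5 ALLOC][6-23 ALLOC][24-55 FREE]
Op 4: c = malloc(15) -> c = 24; heap: [0-5 ALLOC][6-23 ALLOC][24-38 ALLOC][39-55 FREE]
Op 5: free(b) -> (freed b); heap: [0-5 ALLOC][6-23 FREE][24-38 ALLOC][39-55 FREE]
Op 6: d = malloc(8) -> d = 6; heap: [0-5 ALLOC][6-13 ALLOC][14-23 FREE][24-38 ALLOC][39-55 FREE]
Op 7: e = malloc(12) -> e = 39; heap: [0-5 ALLOC][6-13 ALLOC][14-23 FREE][24-38 ALLOC][39-50 ALLOC][51-55 FREE]
Op 8: e = realloc(e, 13) -> e = 39; heap: [0-5 ALLOC][6-13 ALLOC][14-23 FREE][24-38 ALLOC][39-51 ALLOC][52-55 FREE]
Op 9: d = realloc(d, 22) -> NULL (d unchanged); heap: [0-5 ALLOC][6-13 ALLOC][14-23 FREE][24-38 ALLOC][39-51 ALLOC][52-55 FREE]
Free blocks: [10 4] total_free=14 largest=10 -> 100*(14-10)/14 = 400/14 ≈ 28.571 -> rounds to 29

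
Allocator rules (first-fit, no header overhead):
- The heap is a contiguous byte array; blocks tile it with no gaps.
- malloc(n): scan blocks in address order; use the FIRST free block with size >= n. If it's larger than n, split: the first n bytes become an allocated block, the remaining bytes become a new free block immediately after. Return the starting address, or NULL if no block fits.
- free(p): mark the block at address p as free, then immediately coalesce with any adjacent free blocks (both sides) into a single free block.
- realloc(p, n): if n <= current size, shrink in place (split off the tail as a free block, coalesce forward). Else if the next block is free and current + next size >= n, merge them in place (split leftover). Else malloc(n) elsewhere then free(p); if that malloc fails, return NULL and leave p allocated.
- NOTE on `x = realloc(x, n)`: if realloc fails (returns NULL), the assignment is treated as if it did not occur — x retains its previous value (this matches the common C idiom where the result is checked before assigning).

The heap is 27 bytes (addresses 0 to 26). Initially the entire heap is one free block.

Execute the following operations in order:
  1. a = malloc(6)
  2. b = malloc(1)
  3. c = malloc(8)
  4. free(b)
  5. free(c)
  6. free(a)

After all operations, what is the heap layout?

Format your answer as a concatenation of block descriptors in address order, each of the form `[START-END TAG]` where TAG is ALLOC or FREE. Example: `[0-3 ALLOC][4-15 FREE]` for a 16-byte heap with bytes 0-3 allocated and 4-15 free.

Op 1: a = malloc(6) -> a = 0; heap: [0-5 ALLOC][6-26 FREE]
Op 2: b = malloc(1) -> b = 6; heap: [0-5 ALLOC][6-6 ALLOC][7-26 FREE]
Op 3: c = malloc(8) -> c = 7; heap: [0-5 ALLOC][6-6 ALLOC][7-14 ALLOC][15-26 FREE]
Op 4: free(b) -> (freed b); heap: [0-5 ALLOC][6-6 FREE][7-14 ALLOC][15-26 FREE]
Op 5: free(c) -> (freed c); heap: [0-5 ALLOC][6-26 FREE]
Op 6: free(a) -> (freed a); heap: [0-26 FREE]

Answer: [0-26 FREE]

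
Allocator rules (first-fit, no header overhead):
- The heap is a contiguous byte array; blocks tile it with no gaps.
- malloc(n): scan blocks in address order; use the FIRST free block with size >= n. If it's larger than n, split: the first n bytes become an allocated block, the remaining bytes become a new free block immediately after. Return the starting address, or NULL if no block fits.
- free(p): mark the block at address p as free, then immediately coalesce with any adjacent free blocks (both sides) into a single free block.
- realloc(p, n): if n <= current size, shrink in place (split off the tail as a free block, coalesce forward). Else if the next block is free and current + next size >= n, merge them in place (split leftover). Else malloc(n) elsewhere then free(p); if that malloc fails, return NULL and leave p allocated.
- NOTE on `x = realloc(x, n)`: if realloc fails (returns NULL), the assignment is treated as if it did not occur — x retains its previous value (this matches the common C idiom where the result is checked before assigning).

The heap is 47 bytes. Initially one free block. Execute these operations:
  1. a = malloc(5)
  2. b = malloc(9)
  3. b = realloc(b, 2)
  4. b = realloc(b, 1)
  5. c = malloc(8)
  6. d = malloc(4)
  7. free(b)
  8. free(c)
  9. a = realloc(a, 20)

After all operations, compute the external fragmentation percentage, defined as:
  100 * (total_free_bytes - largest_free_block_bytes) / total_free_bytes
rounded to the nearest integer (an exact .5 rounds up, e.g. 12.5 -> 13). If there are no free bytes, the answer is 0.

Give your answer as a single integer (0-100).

Answer: 39

Derivation:
Op 1: a = malloc(5) -> a = 0; heap: [0-4 ALLOC][5-46 FREE]
Op 2: b = malloc(9) -> b = 5; heap: [0-4 ALLOC][5-13 ALLOC][14-46 FREE]
Op 3: b = realloc(b, 2) -> b = 5; heap: [0-4 ALLOC][5-6 ALLOC][7-46 FREE]
Op 4: b = realloc(b, 1) -> b = 5; heap: [0-4 ALLOC][5-5 ALLOC][6-46 FREE]
Op 5: c = malloc(8) -> c = 6; heap: [0-4 ALLOC][5-5 ALLOC][6-13 ALLOC][14-46 FREE]
Op 6: d = malloc(4) -> d = 14; heap: [0-4 ALLOC][5-5 ALLOC][6-13 ALLOC][14-17 ALLOC][18-46 FREE]
Op 7: free(b) -> (freed b); heap: [0-4 ALLOC][5-5 FREE][6-13 ALLOC][14-17 ALLOC][18-46 FREE]
Op 8: free(c) -> (freed c); heap: [0-4 ALLOC][5-13 FREE][14-17 ALLOC][18-46 FREE]
Op 9: a = realloc(a, 20) -> a = 18; heap: [0-13 FREE][14-17 ALLOC][18-37 ALLOC][38-46 FREE]
Free blocks: [14 9] total_free=23 largest=14 -> 100*(23-14)/23 = 900/23 ≈ 39.130 -> rounds to 39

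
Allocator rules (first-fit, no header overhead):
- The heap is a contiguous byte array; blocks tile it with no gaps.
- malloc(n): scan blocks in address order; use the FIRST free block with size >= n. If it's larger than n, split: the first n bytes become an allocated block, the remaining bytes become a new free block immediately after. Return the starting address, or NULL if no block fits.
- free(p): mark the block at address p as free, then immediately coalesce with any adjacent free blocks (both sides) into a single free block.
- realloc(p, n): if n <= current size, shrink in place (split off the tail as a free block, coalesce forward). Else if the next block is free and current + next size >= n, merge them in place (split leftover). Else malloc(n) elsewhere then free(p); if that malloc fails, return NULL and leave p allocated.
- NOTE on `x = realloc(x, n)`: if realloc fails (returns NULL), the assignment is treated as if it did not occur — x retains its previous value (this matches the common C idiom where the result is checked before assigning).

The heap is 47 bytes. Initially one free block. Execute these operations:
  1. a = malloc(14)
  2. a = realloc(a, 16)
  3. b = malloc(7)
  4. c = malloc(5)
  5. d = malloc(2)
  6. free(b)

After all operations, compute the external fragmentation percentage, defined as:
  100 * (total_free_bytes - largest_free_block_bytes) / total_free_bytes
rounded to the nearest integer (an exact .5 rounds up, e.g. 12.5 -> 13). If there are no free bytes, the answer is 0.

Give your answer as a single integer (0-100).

Op 1: a = malloc(14) -> a = 0; heap: [0-13 ALLOC][14-46 FREE]
Op 2: a = realloc(a, 16) -> a = 0; heap: [0-15 ALLOC][16-46 FREE]
Op 3: b = malloc(7) -> b = 16; heap: [0-15 ALLOC][16-22 ALLOC][23-46 FREE]
Op 4: c = malloc(5) -> c = 23; heap: [0-15 ALLOC][16-22 ALLOC][23-27 ALLOC][28-46 FREE]
Op 5: d = malloc(2) -> d = 28; heap: [0-15 ALLOC][16-22 ALLOC][23-27 ALLOC][28-29 ALLOC][30-46 FREE]
Op 6: free(b) -> (freed b); heap: [0-15 ALLOC][16-22 FREE][23-27 ALLOC][28-29 ALLOC][30-46 FREE]
Free blocks: [7 17] total_free=24 largest=17 -> 100*(24-17)/24 = 700/24 ≈ 29.167 -> rounds to 29

Answer: 29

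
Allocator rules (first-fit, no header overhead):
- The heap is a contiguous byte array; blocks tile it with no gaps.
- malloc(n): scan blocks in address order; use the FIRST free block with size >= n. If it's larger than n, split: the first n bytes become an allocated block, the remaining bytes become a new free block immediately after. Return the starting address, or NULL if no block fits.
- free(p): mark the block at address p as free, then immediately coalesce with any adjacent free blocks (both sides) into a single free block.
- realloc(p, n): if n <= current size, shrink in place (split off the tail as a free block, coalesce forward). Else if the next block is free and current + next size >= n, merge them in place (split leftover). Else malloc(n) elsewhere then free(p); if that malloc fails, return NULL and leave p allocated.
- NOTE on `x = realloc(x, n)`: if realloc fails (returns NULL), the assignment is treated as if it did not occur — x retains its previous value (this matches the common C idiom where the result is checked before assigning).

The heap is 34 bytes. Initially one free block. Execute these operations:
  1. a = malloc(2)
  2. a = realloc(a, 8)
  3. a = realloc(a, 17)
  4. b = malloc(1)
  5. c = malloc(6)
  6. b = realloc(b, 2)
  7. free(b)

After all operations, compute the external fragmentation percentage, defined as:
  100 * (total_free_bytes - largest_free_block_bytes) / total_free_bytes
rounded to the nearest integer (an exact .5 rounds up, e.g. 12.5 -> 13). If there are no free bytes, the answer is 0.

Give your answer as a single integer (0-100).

Op 1: a = malloc(2) -> a = 0; heap: [0-1 ALLOC][2-33 FREE]
Op 2: a = realloc(a, 8) -> a = 0; heap: [0-7 ALLOC][8-33 FREE]
Op 3: a = realloc(a, 17) -> a = 0; heap: [0-16 ALLOC][17-33 FREE]
Op 4: b = malloc(1) -> b = 17; heap: [0-16 ALLOC][17-17 ALLOC][18-33 FREE]
Op 5: c = malloc(6) -> c = 18; heap: [0-16 ALLOC][17-17 ALLOC][18-23 ALLOC][24-33 FREE]
Op 6: b = realloc(b, 2) -> b = 24; heap: [0-16 ALLOC][17-17 FREE][18-23 ALLOC][24-25 ALLOC][26-33 FREE]
Op 7: free(b) -> (freed b); heap: [0-16 ALLOC][17-17 FREE][18-23 ALLOC][24-33 FREE]
Free blocks: [1 10] total_free=11 largest=10 -> 100*(11-10)/11 = 100/11 ≈ 9.091 -> rounds to 9

Answer: 9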